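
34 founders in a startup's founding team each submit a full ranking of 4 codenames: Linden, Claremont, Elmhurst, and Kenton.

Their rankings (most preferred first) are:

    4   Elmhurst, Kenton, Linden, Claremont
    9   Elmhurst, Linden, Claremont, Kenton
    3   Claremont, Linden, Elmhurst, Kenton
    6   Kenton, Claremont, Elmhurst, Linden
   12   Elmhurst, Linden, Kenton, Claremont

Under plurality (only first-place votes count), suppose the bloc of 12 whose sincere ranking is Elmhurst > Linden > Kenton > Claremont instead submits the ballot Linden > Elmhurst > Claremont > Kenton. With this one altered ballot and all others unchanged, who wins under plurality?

Elmhurst

First-place totals with the altered ballot: Linden 12, Claremont 3, Elmhurst 13, Kenton 6.
The winner is unchanged: still Elmhurst.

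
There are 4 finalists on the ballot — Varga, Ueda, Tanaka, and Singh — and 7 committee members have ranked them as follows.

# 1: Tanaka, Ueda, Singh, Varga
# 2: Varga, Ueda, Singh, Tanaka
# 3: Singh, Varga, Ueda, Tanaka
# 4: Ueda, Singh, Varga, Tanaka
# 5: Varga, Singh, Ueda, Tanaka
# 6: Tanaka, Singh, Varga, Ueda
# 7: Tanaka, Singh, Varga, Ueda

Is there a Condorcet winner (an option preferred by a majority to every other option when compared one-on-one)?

Head-to-head results (7 voters total):
Varga vs Ueda: Varga wins 5–2.
Varga vs Tanaka: Varga wins 4–3.
Varga vs Singh: Singh wins 5–2.
Ueda vs Tanaka: Ueda wins 4–3.
Ueda vs Singh: Singh wins 4–3.
Tanaka vs Singh: Singh wins 4–3.
Singh beats each rival — Varga (5–2), Ueda (4–3), Tanaka (4–3) — so Singh is the Condorcet winner.

Yes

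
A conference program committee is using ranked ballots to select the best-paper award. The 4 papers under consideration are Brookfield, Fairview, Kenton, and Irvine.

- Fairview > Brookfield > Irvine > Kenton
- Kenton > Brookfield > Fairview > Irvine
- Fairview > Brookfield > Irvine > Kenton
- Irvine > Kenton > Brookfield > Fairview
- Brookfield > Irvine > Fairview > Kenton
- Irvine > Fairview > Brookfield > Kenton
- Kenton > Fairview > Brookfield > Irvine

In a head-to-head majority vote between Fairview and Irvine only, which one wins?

Fairview

Ballots ranking Fairview above Irvine: 4.
Ballots ranking Irvine above Fairview: 3.
Fairview wins the head-to-head, 4–3.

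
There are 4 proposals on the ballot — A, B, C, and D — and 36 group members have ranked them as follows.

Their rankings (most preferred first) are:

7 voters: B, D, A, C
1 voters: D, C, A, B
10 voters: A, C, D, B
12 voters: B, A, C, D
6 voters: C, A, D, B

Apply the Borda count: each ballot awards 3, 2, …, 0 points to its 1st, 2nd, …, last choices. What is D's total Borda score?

33

Borda scores:
  A: 7·1 + 1 + 10·3 + 12·2 + 6·2 = 74
  B: 7·3 + 0 + 10·0 + 12·3 + 6·0 = 57
  C: 7·0 + 2 + 10·2 + 12·1 + 6·3 = 52
  D: 7·2 + 3 + 10·1 + 12·0 + 6·1 = 33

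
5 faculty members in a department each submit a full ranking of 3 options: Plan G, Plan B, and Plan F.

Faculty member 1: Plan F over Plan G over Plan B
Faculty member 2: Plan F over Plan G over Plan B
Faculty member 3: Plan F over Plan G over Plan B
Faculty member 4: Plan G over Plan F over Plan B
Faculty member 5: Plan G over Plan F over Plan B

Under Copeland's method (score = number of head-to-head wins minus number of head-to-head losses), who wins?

Plan F

Pairwise results:
  Plan G vs Plan B: Plan G wins 5–0.
  Plan G vs Plan F: Plan F wins 3–2.
  Plan B vs Plan F: Plan F wins 5–0.
Copeland scores (wins − losses):
  Plan G: 1 − 1 = 0
  Plan B: 0 − 2 = -2
  Plan F: 2 − 0 = 2
Plan F has the best Copeland score.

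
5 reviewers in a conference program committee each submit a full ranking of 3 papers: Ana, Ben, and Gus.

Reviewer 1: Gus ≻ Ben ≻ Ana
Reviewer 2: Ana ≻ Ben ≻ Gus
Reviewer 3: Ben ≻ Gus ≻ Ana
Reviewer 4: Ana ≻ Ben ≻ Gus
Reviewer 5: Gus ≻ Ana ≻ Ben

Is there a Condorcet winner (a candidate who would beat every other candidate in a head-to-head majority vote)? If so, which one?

There is no Condorcet winner

Head-to-head results (5 voters total):
Ana vs Ben: Ana wins 3–2.
Ana vs Gus: Gus wins 3–2.
Ben vs Gus: Ben wins 3–2.
No candidate beats all others: Ana beats Ben beats Gus beats Ana, a majority cycle.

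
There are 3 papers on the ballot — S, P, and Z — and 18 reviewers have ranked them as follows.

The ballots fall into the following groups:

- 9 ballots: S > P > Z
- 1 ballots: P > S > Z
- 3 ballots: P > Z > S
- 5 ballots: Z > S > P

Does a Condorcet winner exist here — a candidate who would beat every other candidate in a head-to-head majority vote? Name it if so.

Head-to-head results (18 voters total):
S vs P: S wins 14–4.
S vs Z: S wins 10–8.
P vs Z: P wins 13–5.
S beats each rival — P (14–4), Z (10–8) — so S is the Condorcet winner.

S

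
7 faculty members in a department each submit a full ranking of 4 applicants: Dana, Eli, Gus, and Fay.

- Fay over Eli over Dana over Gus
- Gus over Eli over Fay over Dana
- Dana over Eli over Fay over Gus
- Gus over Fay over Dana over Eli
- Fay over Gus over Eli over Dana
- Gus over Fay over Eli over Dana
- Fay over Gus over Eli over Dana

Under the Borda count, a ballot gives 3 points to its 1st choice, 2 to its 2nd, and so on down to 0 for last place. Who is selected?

Fay

Borda scores:
  Dana: 1 + 0 + 3 + 1 + 0 + 0 + 0 = 5
  Eli: 2 + 2 + 2 + 0 + 1 + 1 + 1 = 9
  Gus: 0 + 3 + 0 + 3 + 2 + 3 + 2 = 13
  Fay: 3 + 1 + 1 + 2 + 3 + 2 + 3 = 15
Fay has the highest total.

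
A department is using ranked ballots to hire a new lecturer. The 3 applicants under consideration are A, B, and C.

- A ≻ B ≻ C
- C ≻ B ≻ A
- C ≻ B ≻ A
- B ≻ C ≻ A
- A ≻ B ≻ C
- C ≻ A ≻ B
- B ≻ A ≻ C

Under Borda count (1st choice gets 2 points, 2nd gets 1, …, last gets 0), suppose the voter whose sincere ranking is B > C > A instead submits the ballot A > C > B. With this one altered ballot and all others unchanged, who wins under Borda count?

Borda totals with the altered ballot: A 8, B 6, C 7.
The switch changes the winner from B to A.

A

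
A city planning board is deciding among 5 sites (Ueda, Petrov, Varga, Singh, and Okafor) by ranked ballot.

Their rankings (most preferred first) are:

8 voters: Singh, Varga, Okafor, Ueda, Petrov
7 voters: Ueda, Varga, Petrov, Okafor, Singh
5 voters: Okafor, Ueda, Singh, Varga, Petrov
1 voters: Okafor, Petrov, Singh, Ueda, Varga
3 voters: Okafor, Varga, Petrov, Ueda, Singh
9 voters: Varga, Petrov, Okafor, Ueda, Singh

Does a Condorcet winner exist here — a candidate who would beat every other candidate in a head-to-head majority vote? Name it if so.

Head-to-head results (33 voters total):
Ueda vs Petrov: Ueda wins 20–13.
Ueda vs Varga: Varga wins 20–13.
Ueda vs Singh: Ueda wins 24–9.
Ueda vs Okafor: Okafor wins 26–7.
Petrov vs Varga: Varga wins 32–1.
Petrov vs Singh: Petrov wins 20–13.
Petrov vs Okafor: Okafor wins 17–16.
Varga vs Singh: Varga wins 19–14.
Varga vs Okafor: Varga wins 24–9.
Singh vs Okafor: Okafor wins 25–8.
Varga beats each rival — Ueda (20–13), Petrov (32–1), Singh (19–14), Okafor (24–9) — so Varga is the Condorcet winner.

Varga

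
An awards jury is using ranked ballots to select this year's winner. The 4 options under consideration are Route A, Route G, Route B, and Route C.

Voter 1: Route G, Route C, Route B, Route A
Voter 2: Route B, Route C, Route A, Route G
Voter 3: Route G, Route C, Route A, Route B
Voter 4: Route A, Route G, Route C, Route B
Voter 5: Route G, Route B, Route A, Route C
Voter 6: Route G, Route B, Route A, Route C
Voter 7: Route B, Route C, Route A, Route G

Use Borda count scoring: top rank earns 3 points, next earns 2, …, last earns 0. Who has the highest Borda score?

Route G

Borda scores:
  Route A: 0 + 1 + 1 + 3 + 1 + 1 + 1 = 8
  Route G: 3 + 0 + 3 + 2 + 3 + 3 + 0 = 14
  Route B: 1 + 3 + 0 + 0 + 2 + 2 + 3 = 11
  Route C: 2 + 2 + 2 + 1 + 0 + 0 + 2 = 9
Route G has the highest total.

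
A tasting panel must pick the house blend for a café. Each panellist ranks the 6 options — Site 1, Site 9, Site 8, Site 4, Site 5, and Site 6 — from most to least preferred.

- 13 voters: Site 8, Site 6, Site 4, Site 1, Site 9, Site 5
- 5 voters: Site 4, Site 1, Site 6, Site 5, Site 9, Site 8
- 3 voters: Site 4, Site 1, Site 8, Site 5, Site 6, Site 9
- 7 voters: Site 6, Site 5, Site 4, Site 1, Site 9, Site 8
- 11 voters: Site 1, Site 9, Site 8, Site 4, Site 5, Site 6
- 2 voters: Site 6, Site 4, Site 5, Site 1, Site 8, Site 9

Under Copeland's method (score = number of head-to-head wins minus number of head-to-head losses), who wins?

Site 6

Pairwise results:
  Site 1 vs Site 9: Site 1 wins 41–0.
  Site 1 vs Site 8: Site 1 wins 28–13.
  Site 1 vs Site 4: Site 4 wins 30–11.
  Site 1 vs Site 5: Site 1 wins 32–9.
  Site 1 vs Site 6: Site 6 wins 22–19.
  Site 9 vs Site 8: Site 9 wins 23–18.
  Site 9 vs Site 4: Site 4 wins 30–11.
  Site 9 vs Site 5: Site 9 wins 24–17.
  Site 9 vs Site 6: Site 6 wins 30–11.
  Site 8 vs Site 4: Site 8 wins 24–17.
  Site 8 vs Site 5: Site 8 wins 27–14.
  Site 8 vs Site 6: Site 8 wins 27–14.
  Site 4 vs Site 5: Site 4 wins 34–7.
  Site 4 vs Site 6: Site 6 wins 22–19.
  Site 5 vs Site 6: Site 6 wins 27–14.
Copeland scores (wins − losses):
  Site 1: 3 − 2 = 1
  Site 9: 2 − 3 = -1
  Site 8: 3 − 2 = 1
  Site 4: 3 − 2 = 1
  Site 5: 0 − 5 = -5
  Site 6: 4 − 1 = 3
Site 6 has the best Copeland score.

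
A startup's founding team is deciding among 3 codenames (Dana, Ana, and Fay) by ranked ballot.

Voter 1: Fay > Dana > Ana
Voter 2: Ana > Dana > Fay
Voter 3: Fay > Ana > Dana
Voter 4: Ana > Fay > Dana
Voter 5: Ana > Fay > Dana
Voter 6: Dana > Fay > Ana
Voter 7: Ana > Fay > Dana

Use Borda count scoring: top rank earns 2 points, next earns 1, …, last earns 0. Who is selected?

Ana

Borda scores:
  Dana: 1 + 1 + 0 + 0 + 0 + 2 + 0 = 4
  Ana: 0 + 2 + 1 + 2 + 2 + 0 + 2 = 9
  Fay: 2 + 0 + 2 + 1 + 1 + 1 + 1 = 8
Ana has the highest total.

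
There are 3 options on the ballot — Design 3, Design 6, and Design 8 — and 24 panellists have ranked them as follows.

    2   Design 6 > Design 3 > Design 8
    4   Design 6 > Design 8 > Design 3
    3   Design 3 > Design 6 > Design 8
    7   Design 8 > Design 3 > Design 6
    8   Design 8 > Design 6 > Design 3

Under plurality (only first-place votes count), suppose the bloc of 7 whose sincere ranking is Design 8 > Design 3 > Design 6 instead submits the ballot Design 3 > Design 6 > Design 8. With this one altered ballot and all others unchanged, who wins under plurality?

Design 3

First-place totals with the altered ballot: Design 3 10, Design 6 6, Design 8 8.
The switch changes the winner from Design 8 to Design 3.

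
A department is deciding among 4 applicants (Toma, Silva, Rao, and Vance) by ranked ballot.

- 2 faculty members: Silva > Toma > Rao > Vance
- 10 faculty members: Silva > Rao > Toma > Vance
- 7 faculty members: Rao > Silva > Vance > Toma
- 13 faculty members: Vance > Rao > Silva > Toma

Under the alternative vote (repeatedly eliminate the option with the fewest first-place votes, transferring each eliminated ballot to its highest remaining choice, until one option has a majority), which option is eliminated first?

Round 1: Vance 13, Silva 12, Rao 7, Toma 0. Toma has the fewest and is eliminated.
Round 2: Vance 13, Silva 12, Rao 7. Rao has the fewest and is eliminated.
Round 3: Silva 19, Vance 13. Silva has a majority.

Toma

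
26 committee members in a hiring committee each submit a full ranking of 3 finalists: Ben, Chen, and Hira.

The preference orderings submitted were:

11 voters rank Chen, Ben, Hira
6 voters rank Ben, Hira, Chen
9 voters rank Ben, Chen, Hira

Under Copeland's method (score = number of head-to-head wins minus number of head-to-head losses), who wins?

Ben

Pairwise results:
  Ben vs Chen: Ben wins 15–11.
  Ben vs Hira: Ben wins 26–0.
  Chen vs Hira: Chen wins 20–6.
Copeland scores (wins − losses):
  Ben: 2 − 0 = 2
  Chen: 1 − 1 = 0
  Hira: 0 − 2 = -2
Ben has the best Copeland score.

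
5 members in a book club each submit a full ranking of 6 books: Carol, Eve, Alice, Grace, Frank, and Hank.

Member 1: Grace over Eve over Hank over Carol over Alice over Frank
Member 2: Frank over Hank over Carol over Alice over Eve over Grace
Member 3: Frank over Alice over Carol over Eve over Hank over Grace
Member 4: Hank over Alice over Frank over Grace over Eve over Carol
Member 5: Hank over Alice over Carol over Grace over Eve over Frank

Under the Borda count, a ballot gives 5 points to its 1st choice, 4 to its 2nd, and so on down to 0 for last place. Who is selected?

Hank

Borda scores:
  Carol: 2 + 3 + 3 + 0 + 3 = 11
  Eve: 4 + 1 + 2 + 1 + 1 = 9
  Alice: 1 + 2 + 4 + 4 + 4 = 15
  Grace: 5 + 0 + 0 + 2 + 2 = 9
  Frank: 0 + 5 + 5 + 3 + 0 = 13
  Hank: 3 + 4 + 1 + 5 + 5 = 18
Hank has the highest total.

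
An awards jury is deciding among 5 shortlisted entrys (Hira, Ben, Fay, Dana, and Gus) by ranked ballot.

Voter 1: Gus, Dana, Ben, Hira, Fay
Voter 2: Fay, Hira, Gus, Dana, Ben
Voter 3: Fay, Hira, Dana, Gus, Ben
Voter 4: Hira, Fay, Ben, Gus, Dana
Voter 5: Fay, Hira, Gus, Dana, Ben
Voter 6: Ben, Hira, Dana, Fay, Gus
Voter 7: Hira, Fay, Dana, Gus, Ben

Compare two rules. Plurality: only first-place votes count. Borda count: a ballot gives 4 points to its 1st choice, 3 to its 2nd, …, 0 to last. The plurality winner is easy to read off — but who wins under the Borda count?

Hira

Plurality first-place counts: Hira 2, Ben 1, Fay 3, Dana 0, Gus 1 → Fay.
Borda totals: Hira 21, Ben 8, Fay 19, Dana 11, Gus 11 → Hira.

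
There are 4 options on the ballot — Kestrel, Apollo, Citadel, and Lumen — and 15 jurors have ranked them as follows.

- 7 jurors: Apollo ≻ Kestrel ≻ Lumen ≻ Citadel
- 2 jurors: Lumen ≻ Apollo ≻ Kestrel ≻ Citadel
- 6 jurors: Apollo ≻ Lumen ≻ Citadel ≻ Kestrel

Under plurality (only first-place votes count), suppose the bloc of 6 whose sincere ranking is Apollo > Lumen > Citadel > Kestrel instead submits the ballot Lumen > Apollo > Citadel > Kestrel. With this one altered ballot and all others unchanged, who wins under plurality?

First-place totals with the altered ballot: Kestrel 0, Apollo 7, Citadel 0, Lumen 8.
The switch changes the winner from Apollo to Lumen.

Lumen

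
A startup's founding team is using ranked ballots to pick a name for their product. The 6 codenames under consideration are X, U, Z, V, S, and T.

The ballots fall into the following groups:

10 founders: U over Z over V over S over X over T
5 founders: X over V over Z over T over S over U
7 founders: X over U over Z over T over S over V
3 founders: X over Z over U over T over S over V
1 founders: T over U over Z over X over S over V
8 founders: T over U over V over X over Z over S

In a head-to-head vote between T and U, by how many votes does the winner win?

6

Ballots ranking T above U: 5+1+8 = 14.
Ballots ranking U above T: 10+7+3 = 20.
U wins 20–14, a margin of 6.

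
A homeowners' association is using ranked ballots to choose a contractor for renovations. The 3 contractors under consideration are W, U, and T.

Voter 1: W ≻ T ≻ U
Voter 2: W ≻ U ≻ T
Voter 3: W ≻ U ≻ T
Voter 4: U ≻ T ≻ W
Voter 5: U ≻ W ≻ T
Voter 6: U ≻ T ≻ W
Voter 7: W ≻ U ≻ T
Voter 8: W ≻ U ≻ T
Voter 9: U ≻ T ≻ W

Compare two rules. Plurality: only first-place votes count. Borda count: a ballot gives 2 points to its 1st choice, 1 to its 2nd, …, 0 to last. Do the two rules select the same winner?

No

Plurality first-place counts: W 5, U 4, T 0 → W.
Borda totals: W 11, U 12, T 4 → U.
The two rules disagree: plurality picks W, Borda picks U.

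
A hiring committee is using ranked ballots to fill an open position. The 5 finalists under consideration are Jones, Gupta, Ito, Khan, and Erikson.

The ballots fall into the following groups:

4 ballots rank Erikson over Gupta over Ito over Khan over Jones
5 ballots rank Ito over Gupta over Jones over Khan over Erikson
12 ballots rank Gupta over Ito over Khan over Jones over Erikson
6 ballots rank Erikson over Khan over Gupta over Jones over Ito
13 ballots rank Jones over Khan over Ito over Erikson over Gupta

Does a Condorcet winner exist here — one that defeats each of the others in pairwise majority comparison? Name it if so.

Head-to-head results (40 voters total):
Jones vs Gupta: Gupta wins 27–13.
Jones vs Ito: Ito wins 21–19.
Jones vs Khan: Khan wins 22–18.
Jones vs Erikson: Jones wins 30–10.
Gupta vs Ito: Gupta wins 22–18.
Gupta vs Khan: Gupta wins 21–19.
Gupta vs Erikson: Erikson wins 23–17.
Ito vs Khan: Ito wins 21–19.
Ito vs Erikson: Ito wins 30–10.
Khan vs Erikson: Khan wins 30–10.
No candidate beats all others: Jones beats Erikson beats Gupta beats Jones, a majority cycle.

No Condorcet winner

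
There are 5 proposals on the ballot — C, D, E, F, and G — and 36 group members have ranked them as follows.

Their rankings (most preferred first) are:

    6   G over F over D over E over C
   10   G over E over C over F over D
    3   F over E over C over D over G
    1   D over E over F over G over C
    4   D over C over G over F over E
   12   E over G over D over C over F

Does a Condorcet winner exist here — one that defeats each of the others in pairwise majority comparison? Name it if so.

G

Head-to-head results (36 voters total):
C vs D: D wins 23–13.
C vs E: E wins 32–4.
C vs F: C wins 26–10.
C vs G: G wins 29–7.
D vs E: E wins 25–11.
D vs F: F wins 19–17.
D vs G: G wins 28–8.
E vs F: E wins 23–13.
E vs G: G wins 20–16.
F vs G: G wins 32–4.
G beats each rival — C (29–7), D (28–8), E (20–16), F (32–4) — so G is the Condorcet winner.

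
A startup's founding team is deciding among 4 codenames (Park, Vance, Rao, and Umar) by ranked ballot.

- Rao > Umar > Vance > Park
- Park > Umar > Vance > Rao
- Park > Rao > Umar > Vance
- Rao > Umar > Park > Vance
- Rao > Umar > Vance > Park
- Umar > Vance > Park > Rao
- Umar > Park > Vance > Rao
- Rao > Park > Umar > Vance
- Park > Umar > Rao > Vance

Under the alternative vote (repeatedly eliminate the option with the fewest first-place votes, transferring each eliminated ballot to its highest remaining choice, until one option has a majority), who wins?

Round 1: Rao 4, Park 3, Umar 2, Vance 0. Vance has the fewest and is eliminated.
Round 2: Rao 4, Park 3, Umar 2. Umar has the fewest and is eliminated.
Round 3: Park 5, Rao 4. Park has a majority.

Park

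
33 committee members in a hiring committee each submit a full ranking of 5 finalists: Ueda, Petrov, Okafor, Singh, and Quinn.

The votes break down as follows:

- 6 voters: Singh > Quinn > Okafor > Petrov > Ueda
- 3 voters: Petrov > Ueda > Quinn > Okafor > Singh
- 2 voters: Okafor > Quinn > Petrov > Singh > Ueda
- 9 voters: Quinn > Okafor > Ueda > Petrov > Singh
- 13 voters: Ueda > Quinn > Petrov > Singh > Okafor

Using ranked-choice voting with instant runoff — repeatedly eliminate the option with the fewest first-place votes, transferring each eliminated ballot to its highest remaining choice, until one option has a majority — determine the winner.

Round 1: Ueda 13, Quinn 9, Singh 6, Petrov 3, Okafor 2. Okafor has the fewest and is eliminated.
Round 2: Ueda 13, Quinn 11, Singh 6, Petrov 3. Petrov has the fewest and is eliminated.
Round 3: Ueda 16, Quinn 11, Singh 6. Singh has the fewest and is eliminated.
Round 4: Quinn 17, Ueda 16. Quinn has a majority.

Quinn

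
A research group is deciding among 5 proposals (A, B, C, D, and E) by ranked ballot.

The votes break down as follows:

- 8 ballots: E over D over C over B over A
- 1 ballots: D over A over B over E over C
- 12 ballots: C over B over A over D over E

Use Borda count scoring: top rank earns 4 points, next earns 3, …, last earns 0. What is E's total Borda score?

33

Borda scores:
  A: 8·0 + 3 + 12·2 = 27
  B: 8·1 + 2 + 12·3 = 46
  C: 8·2 + 0 + 12·4 = 64
  D: 8·3 + 4 + 12·1 = 40
  E: 8·4 + 1 + 12·0 = 33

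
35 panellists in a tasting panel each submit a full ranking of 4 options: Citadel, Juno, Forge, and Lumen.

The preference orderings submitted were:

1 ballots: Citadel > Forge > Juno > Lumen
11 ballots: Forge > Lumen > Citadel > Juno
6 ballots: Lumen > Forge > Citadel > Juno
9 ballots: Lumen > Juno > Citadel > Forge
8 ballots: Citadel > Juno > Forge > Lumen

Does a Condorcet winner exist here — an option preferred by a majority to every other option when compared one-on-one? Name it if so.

Head-to-head results (35 voters total):
Citadel vs Juno: Citadel wins 26–9.
Citadel vs Forge: Citadel wins 18–17.
Citadel vs Lumen: Lumen wins 26–9.
Juno vs Forge: Forge wins 18–17.
Juno vs Lumen: Lumen wins 26–9.
Forge vs Lumen: Forge wins 20–15.
No candidate beats all others: Citadel beats Forge beats Lumen beats Citadel, a majority cycle.

There is no Condorcet winner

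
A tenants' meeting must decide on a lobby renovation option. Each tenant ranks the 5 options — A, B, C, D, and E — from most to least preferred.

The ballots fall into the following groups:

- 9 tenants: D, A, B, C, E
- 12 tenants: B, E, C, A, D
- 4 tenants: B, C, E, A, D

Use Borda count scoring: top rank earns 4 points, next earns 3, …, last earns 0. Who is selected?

B

Borda scores:
  A: 9·3 + 12·1 + 4·1 = 43
  B: 9·2 + 12·4 + 4·4 = 82
  C: 9·1 + 12·2 + 4·3 = 45
  D: 9·4 + 12·0 + 4·0 = 36
  E: 9·0 + 12·3 + 4·2 = 44
B has the highest total.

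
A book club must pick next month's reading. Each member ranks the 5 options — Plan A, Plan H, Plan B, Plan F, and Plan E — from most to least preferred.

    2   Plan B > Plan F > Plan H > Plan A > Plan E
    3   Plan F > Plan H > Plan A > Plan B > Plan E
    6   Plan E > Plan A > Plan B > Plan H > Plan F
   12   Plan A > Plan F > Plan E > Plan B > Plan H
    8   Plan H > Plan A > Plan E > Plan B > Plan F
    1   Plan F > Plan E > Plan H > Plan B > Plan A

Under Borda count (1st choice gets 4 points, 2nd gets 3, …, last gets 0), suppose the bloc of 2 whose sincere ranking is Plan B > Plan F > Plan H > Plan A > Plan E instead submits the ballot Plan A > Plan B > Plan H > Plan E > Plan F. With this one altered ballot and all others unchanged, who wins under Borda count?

Borda totals with the altered ballot: Plan A 104, Plan H 53, Plan B 42, Plan F 52, Plan E 69.
The winner is unchanged: still Plan A.

Plan A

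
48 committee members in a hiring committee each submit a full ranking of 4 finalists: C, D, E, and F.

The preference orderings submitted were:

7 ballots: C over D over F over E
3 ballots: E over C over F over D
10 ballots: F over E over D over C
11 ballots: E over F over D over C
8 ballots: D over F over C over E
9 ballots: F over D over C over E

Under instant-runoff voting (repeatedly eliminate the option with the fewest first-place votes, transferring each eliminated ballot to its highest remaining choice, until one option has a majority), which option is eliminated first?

Round 1: F 19, E 14, D 8, C 7. C has the fewest and is eliminated.
Round 2: F 19, D 15, E 14. E has the fewest and is eliminated.
Round 3: F 33, D 15. F has a majority.

C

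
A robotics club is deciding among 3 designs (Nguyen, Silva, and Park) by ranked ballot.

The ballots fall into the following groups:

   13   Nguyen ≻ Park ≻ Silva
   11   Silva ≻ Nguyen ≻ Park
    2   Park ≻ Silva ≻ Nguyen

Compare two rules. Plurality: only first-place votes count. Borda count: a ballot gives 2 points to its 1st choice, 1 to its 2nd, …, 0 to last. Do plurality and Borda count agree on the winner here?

Plurality first-place counts: Nguyen 13, Silva 11, Park 2 → Nguyen.
Borda totals: Nguyen 37, Silva 24, Park 17 → Nguyen.
The two rules agree on Nguyen.

Yes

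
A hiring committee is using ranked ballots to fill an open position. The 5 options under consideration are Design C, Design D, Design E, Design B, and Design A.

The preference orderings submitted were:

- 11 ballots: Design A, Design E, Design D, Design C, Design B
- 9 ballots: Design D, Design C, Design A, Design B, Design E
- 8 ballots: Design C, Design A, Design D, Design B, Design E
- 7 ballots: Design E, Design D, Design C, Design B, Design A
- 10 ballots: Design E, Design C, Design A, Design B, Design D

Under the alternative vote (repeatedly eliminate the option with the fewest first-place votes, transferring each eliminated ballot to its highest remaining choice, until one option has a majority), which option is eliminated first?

Design B

Round 1: Design E 17, Design A 11, Design D 9, Design C 8, Design B 0. Design B has the fewest and is eliminated.
Round 2: Design E 17, Design A 11, Design D 9, Design C 8. Design C has the fewest and is eliminated.
Round 3: Design A 19, Design E 17, Design D 9. Design D has the fewest and is eliminated.
Round 4: Design A 28, Design E 17. Design A has a majority.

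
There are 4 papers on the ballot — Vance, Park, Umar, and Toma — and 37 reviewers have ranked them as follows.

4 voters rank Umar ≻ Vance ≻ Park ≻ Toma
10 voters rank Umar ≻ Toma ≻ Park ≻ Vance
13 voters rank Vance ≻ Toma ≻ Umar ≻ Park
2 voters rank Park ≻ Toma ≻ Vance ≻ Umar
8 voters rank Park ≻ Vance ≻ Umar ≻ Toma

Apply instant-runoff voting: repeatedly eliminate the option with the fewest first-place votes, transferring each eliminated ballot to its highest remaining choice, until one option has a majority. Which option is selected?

Round 1: Umar 14, Vance 13, Park 10, Toma 0. Toma has the fewest and is eliminated.
Round 2: Umar 14, Vance 13, Park 10. Park has the fewest and is eliminated.
Round 3: Vance 23, Umar 14. Vance has a majority.

Vance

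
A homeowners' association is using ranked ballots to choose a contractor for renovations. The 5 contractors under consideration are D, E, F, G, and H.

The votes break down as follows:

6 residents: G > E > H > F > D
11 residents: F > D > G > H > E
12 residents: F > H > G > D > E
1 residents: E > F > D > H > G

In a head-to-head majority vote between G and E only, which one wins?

G

Ballots ranking G above E: 6+11+12 = 29.
Ballots ranking E above G: 1.
G wins the head-to-head, 29–1.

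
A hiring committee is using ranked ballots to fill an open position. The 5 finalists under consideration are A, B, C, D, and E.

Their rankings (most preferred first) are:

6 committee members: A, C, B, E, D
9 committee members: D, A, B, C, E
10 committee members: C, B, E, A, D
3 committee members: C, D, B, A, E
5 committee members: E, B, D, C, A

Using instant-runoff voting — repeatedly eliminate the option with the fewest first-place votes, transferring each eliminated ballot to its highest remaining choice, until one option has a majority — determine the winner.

C

Round 1: C 13, D 9, A 6, E 5, B 0. B has the fewest and is eliminated.
Round 2: C 13, D 9, A 6, E 5. E has the fewest and is eliminated.
Round 3: D 14, C 13, A 6. A has the fewest and is eliminated.
Round 4: C 19, D 14. C has a majority.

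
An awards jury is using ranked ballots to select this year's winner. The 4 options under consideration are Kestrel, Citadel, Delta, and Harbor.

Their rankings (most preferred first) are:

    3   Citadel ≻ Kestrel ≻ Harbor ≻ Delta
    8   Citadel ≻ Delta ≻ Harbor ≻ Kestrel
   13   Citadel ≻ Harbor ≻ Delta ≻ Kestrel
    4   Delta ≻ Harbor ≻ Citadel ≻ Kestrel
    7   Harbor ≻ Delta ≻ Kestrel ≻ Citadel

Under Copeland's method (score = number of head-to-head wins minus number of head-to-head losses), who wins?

Pairwise results:
  Kestrel vs Citadel: Citadel wins 28–7.
  Kestrel vs Delta: Delta wins 32–3.
  Kestrel vs Harbor: Harbor wins 32–3.
  Citadel vs Delta: Citadel wins 24–11.
  Citadel vs Harbor: Citadel wins 24–11.
  Delta vs Harbor: Harbor wins 23–12.
Copeland scores (wins − losses):
  Kestrel: 0 − 3 = -3
  Citadel: 3 − 0 = 3
  Delta: 1 − 2 = -1
  Harbor: 2 − 1 = 1
Citadel has the best Copeland score.

Citadel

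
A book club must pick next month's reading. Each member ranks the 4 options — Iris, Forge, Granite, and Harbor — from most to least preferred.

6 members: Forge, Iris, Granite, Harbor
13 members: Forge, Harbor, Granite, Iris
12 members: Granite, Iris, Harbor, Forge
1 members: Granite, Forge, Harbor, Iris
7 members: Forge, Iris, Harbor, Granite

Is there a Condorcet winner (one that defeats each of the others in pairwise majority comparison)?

Head-to-head results (39 voters total):
Iris vs Forge: Forge wins 27–12.
Iris vs Granite: Granite wins 26–13.
Iris vs Harbor: Iris wins 25–14.
Forge vs Granite: Forge wins 26–13.
Forge vs Harbor: Forge wins 27–12.
Granite vs Harbor: Harbor wins 20–19.
Forge beats each rival — Iris (27–12), Granite (26–13), Harbor (27–12) — so Forge is the Condorcet winner.

Yes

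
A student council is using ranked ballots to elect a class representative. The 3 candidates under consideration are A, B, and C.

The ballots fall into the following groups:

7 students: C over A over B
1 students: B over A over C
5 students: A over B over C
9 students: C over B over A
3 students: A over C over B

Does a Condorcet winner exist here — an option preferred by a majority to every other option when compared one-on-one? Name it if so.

C

Head-to-head results (25 voters total):
A vs B: A wins 15–10.
A vs C: C wins 16–9.
B vs C: C wins 19–6.
C beats each rival — A (16–9), B (19–6) — so C is the Condorcet winner.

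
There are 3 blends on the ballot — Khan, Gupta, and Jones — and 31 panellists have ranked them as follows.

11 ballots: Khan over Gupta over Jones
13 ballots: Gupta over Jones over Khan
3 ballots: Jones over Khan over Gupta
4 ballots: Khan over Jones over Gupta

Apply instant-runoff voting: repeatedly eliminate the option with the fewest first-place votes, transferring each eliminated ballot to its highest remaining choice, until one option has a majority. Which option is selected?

Khan

Round 1: Khan 15, Gupta 13, Jones 3. Jones has the fewest and is eliminated.
Round 2: Khan 18, Gupta 13. Khan has a majority.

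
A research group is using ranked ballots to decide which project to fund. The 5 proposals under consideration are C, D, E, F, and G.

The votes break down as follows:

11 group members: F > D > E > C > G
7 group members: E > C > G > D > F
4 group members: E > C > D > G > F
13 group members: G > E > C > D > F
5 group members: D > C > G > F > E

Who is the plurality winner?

First-place vote totals:
  C: 0
  D: 5
  E: 11
  F: 11
  G: 13
G has the most first-place votes.

G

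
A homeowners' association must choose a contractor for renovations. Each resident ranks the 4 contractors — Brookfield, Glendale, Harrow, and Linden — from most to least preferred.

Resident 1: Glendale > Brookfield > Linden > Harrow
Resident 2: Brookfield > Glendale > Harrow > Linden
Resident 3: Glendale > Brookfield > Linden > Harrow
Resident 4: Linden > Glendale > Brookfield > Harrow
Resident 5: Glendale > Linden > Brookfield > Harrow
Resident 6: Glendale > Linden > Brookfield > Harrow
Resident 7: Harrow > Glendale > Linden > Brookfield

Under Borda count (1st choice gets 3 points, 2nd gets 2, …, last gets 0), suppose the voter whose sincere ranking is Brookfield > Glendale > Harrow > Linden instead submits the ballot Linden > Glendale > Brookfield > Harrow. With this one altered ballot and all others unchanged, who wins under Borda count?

Glendale

Borda totals with the altered ballot: Brookfield 8, Glendale 18, Harrow 3, Linden 13.
The winner is unchanged: still Glendale.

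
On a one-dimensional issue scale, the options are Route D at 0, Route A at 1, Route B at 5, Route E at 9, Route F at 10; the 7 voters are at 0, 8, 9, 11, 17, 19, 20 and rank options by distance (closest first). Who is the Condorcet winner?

Route F

With single-peaked preferences on a line, the Condorcet winner is the candidate closest to the median voter.
The median voter (position 11) is closest to Route F at 10.
Check: Route F vs Route E — voters closer to Route F: 4 of 7.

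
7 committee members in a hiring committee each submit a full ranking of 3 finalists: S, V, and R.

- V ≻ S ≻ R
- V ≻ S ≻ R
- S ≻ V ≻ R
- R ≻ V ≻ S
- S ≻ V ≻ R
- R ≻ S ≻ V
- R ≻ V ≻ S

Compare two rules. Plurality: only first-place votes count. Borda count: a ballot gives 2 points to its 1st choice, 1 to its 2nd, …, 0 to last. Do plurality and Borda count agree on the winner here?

No

Plurality first-place counts: S 2, V 2, R 3 → R.
Borda totals: S 7, V 8, R 6 → V.
The two rules disagree: plurality picks R, Borda picks V.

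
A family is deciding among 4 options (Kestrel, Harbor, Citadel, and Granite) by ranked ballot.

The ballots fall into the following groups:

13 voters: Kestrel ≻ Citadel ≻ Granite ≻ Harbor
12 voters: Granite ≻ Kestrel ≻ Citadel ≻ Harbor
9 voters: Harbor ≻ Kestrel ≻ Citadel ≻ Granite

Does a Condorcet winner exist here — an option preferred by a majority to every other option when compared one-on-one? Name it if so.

Kestrel

Head-to-head results (34 voters total):
Kestrel vs Harbor: Kestrel wins 25–9.
Kestrel vs Citadel: Kestrel wins 34–0.
Kestrel vs Granite: Kestrel wins 22–12.
Harbor vs Citadel: Citadel wins 25–9.
Harbor vs Granite: Granite wins 25–9.
Citadel vs Granite: Citadel wins 22–12.
Kestrel beats each rival — Harbor (25–9), Citadel (34–0), Granite (22–12) — so Kestrel is the Condorcet winner.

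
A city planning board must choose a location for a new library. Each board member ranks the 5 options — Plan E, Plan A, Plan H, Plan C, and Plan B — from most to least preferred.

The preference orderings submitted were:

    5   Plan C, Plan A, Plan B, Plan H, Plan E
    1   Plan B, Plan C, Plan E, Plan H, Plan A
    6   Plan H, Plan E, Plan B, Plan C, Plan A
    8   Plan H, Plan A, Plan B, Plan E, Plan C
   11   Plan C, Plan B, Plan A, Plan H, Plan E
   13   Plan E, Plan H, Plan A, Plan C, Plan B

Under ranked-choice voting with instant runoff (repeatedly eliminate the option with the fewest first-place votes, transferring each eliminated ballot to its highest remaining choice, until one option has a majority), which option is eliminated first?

Round 1: Plan C 16, Plan H 14, Plan E 13, Plan B 1, Plan A 0. Plan A has the fewest and is eliminated.
Round 2: Plan C 16, Plan H 14, Plan E 13, Plan B 1. Plan B has the fewest and is eliminated.
Round 3: Plan C 17, Plan H 14, Plan E 13. Plan E has the fewest and is eliminated.
Round 4: Plan H 27, Plan C 17. Plan H has a majority.

Plan A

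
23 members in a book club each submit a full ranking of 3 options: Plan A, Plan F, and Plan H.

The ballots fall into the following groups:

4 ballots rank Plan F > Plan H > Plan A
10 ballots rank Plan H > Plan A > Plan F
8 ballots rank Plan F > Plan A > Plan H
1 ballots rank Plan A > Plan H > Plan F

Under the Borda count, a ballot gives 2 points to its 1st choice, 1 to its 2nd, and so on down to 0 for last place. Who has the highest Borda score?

Borda scores:
  Plan A: 4·0 + 10·1 + 8·1 + 2 = 20
  Plan F: 4·2 + 10·0 + 8·2 + 0 = 24
  Plan H: 4·1 + 10·2 + 8·0 + 1 = 25
Plan H has the highest total.

Plan H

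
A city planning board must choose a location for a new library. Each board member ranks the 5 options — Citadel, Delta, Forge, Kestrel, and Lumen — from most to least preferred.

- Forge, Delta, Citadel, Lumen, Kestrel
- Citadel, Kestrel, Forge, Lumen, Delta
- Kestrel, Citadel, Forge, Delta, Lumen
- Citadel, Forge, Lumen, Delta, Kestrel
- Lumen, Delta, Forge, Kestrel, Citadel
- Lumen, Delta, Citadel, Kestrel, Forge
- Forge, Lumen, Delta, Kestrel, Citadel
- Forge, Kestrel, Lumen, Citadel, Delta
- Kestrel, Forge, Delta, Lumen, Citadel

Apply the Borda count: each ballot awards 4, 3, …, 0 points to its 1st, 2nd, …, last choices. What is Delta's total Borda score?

15

Borda scores:
  Citadel: 2 + 4 + 3 + 4 + 0 + 2 + 0 + 1 + 0 = 16
  Delta: 3 + 0 + 1 + 1 + 3 + 3 + 2 + 0 + 2 = 15
  Forge: 4 + 2 + 2 + 3 + 2 + 0 + 4 + 4 + 3 = 24
  Kestrel: 0 + 3 + 4 + 0 + 1 + 1 + 1 + 3 + 4 = 17
  Lumen: 1 + 1 + 0 + 2 + 4 + 4 + 3 + 2 + 1 = 18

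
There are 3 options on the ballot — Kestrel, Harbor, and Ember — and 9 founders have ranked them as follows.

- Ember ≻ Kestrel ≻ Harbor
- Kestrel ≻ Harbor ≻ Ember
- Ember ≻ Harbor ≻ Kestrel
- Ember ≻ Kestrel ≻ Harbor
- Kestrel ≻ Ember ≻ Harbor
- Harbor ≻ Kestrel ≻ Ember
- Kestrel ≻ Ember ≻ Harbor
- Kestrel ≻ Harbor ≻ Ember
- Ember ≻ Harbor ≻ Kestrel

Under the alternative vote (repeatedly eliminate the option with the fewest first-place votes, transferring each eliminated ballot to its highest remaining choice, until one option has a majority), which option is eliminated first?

Harbor

Round 1: Kestrel 4, Ember 4, Harbor 1. Harbor has the fewest and is eliminated.
Round 2: Kestrel 5, Ember 4. Kestrel has a majority.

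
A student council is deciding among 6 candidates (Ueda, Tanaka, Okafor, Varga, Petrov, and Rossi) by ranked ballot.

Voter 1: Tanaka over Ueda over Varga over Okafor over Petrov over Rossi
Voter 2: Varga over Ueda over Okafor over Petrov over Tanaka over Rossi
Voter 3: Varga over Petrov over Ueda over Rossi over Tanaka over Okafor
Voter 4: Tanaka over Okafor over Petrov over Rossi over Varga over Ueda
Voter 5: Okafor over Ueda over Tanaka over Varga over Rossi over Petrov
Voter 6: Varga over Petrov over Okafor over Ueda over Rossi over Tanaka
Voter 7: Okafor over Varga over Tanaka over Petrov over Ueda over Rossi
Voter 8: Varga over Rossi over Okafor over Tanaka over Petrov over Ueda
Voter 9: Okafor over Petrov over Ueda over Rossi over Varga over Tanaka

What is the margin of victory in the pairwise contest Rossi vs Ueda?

Ballots ranking Rossi above Ueda: 2.
Ballots ranking Ueda above Rossi: 7.
Ueda wins 7–2, a margin of 5.

5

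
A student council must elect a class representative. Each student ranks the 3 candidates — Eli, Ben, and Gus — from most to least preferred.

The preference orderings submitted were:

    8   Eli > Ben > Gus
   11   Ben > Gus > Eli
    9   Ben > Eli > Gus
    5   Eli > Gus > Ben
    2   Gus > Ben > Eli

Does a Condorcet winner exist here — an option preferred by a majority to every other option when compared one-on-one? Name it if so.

Ben

Head-to-head results (35 voters total):
Eli vs Ben: Ben wins 22–13.
Eli vs Gus: Eli wins 22–13.
Ben vs Gus: Ben wins 28–7.
Ben beats each rival — Eli (22–13), Gus (28–7) — so Ben is the Condorcet winner.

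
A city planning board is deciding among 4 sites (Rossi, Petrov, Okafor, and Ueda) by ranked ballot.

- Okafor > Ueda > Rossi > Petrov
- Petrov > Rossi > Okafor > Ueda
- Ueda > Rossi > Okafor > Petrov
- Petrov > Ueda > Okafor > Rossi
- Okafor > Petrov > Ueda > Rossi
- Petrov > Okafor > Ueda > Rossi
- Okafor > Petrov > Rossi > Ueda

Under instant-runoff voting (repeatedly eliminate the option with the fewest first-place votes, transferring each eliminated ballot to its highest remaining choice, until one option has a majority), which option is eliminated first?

Rossi

Round 1: Petrov 3, Okafor 3, Ueda 1, Rossi 0. Rossi has the fewest and is eliminated.
Round 2: Petrov 3, Okafor 3, Ueda 1. Ueda has the fewest and is eliminated.
Round 3: Okafor 4, Petrov 3. Okafor has a majority.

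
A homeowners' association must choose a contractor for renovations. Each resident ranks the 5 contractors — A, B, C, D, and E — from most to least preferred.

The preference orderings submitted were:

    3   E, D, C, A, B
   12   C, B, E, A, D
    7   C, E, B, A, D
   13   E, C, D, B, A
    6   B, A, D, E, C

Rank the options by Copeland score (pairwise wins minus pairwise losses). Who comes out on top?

E

Pairwise results:
  A vs B: B wins 38–3.
  A vs C: C wins 35–6.
  A vs D: A wins 25–16.
  A vs E: E wins 35–6.
  B vs C: C wins 35–6.
  B vs D: B wins 25–16.
  B vs E: E wins 23–18.
  C vs D: C wins 32–9.
  C vs E: E wins 22–19.
  D vs E: E wins 35–6.
Copeland scores (wins − losses):
  A: 1 − 3 = -2
  B: 2 − 2 = 0
  C: 3 − 1 = 2
  D: 0 − 4 = -4
  E: 4 − 0 = 4
E has the best Copeland score.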